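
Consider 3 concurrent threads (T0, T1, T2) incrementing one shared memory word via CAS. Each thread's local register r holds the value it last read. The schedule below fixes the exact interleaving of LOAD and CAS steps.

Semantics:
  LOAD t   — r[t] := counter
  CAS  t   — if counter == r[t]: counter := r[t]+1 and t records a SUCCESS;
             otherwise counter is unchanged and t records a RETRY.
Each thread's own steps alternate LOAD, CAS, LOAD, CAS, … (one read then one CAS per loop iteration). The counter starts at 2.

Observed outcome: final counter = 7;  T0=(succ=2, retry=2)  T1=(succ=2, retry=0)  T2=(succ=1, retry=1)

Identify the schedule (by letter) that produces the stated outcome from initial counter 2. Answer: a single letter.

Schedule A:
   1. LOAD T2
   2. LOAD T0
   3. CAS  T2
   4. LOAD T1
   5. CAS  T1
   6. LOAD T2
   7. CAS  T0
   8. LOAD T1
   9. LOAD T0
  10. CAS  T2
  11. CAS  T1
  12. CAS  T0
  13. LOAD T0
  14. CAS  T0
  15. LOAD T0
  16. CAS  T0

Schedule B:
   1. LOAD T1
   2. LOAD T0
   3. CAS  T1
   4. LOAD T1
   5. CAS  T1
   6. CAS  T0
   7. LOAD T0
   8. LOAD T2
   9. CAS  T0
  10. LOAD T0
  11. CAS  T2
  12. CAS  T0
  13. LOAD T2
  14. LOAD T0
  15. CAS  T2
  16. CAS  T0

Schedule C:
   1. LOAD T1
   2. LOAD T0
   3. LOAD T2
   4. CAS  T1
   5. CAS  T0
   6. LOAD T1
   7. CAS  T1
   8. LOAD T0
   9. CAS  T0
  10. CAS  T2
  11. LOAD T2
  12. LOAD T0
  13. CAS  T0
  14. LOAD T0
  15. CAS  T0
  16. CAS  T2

Tracing schedule B:
[1] T1.load  rd  (counter 2, T1.r 2)
[2] T0.load  rd  (counter 2, T0.r 2)
[3] T1.cas  hit  (counter 3, T1.r 2)
[4] T1.load  rd  (counter 3, T1.r 3)
[5] T1.cas  hit  (counter 4, T1.r 3)
[6] T0.cas  miss  (counter 4, T0.r 2)
[7] T0.load  rd  (counter 4, T0.r 4)
[8] T2.load  rd  (counter 4, T2.r 4)
[9] T0.cas  hit  (counter 5, T0.r 4)
[10] T0.load  rd  (counter 5, T0.r 5)
[11] T2.cas  miss  (counter 5, T2.r 4)
[12] T0.cas  hit  (counter 6, T0.r 5)
[13] T2.load  rd  (counter 6, T2.r 6)
[14] T0.load  rd  (counter 6, T0.r 6)
[15] T2.cas  hit  (counter 7, T2.r 6)
[16] T0.cas  miss  (counter 7, T0.r 6)

B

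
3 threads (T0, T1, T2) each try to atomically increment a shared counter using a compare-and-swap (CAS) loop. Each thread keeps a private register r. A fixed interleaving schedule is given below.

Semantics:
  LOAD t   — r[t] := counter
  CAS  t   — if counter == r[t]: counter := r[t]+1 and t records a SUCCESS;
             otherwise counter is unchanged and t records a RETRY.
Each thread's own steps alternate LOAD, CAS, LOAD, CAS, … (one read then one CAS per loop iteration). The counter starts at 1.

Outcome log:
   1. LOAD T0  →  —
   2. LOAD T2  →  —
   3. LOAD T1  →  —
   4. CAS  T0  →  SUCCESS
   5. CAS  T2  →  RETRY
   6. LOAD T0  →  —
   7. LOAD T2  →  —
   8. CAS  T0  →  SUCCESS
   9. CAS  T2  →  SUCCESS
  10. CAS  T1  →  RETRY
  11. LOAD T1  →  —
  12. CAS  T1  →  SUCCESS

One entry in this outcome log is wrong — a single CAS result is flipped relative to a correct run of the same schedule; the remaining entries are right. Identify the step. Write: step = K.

step = 9

Reference trace:
T0 LOAD — after: cnt=1, r=1 — load
T2 LOAD — after: cnt=1, r=1 — load
T1 LOAD — after: cnt=1, r=1 — load
T0 CAS — after: cnt=2, r=1 — ok
T2 CAS — after: cnt=2, r=1 — retry
T0 LOAD — after: cnt=2, r=2 — load
T2 LOAD — after: cnt=2, r=2 — load
T0 CAS — after: cnt=3, r=2 — ok
T2 CAS — after: cnt=3, r=2 — retry
T1 CAS — after: cnt=3, r=1 — retry
T1 LOAD — after: cnt=3, r=3 — load
T1 CAS — after: cnt=4, r=3 — ok
Log disagrees first at step 9.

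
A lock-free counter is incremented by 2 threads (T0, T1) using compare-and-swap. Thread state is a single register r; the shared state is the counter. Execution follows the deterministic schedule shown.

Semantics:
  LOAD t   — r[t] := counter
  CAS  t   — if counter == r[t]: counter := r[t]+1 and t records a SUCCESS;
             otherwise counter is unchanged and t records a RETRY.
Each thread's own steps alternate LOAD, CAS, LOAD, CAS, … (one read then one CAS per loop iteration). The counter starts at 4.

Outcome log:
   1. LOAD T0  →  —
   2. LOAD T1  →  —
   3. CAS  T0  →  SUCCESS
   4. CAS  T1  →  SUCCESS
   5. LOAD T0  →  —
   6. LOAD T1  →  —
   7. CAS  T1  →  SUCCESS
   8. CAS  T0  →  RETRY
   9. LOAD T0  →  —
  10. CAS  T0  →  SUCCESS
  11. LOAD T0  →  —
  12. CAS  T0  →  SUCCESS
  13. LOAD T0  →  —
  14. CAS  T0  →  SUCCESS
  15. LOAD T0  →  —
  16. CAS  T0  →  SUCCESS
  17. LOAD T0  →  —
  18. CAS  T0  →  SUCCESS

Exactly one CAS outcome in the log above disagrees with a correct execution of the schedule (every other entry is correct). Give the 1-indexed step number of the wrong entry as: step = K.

Re-executing:
1. LOAD T0 → mem=4 r[T0]=4 [LOAD]
2. LOAD T1 → mem=4 r[T1]=4 [LOAD]
3. CAS T0 → mem=5 r[T0]=4 [OK]
4. CAS T1 → mem=5 r[T1]=4 [RETRY]
5. LOAD T0 → mem=5 r[T0]=5 [LOAD]
6. LOAD T1 → mem=5 r[T1]=5 [LOAD]
7. CAS T1 → mem=6 r[T1]=5 [OK]
8. CAS T0 → mem=6 r[T0]=5 [RETRY]
9. LOAD T0 → mem=6 r[T0]=6 [LOAD]
10. CAS T0 → mem=7 r[T0]=6 [OK]
11. LOAD T0 → mem=7 r[T0]=7 [LOAD]
12. CAS T0 → mem=8 r[T0]=7 [OK]
13. LOAD T0 → mem=8 r[T0]=8 [LOAD]
14. CAS T0 → mem=9 r[T0]=8 [OK]
15. LOAD T0 → mem=9 r[T0]=9 [LOAD]
16. CAS T0 → mem=10 r[T0]=9 [OK]
17. LOAD T0 → mem=10 r[T0]=10 [LOAD]
18. CAS T0 → mem=11 r[T0]=10 [OK]
Log disagrees first at step 4.

step = 4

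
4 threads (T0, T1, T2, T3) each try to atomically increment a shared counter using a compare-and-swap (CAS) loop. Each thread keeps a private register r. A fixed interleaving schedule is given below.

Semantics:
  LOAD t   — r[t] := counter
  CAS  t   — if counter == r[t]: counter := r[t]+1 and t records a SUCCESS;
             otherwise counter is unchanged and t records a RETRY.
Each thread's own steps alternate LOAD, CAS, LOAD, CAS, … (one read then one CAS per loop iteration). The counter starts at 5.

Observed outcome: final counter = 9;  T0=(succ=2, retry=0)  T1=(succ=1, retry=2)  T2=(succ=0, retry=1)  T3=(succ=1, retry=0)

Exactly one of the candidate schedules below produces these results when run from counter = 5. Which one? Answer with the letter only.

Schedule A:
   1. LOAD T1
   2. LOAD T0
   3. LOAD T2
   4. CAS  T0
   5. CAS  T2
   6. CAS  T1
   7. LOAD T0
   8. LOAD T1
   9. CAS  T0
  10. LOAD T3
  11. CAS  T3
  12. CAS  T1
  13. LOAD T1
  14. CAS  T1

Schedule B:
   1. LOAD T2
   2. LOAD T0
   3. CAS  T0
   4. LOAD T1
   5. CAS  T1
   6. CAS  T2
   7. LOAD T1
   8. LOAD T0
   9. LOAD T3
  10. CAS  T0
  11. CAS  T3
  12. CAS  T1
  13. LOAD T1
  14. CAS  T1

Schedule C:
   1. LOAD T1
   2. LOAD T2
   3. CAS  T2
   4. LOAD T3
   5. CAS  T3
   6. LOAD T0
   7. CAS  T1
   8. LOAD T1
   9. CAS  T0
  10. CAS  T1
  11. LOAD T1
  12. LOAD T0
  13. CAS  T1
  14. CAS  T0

Simulating candidate A:
#1 T1 reads 5
#2 T0 reads 5
#3 T2 reads 5
#4 T0 CAS(5→6) writes; counter now 6
#5 T2 CAS(5→6) fails; counter now 6
#6 T1 CAS(5→6) fails; counter now 6
#7 T0 reads 6
#8 T1 reads 6
#9 T0 CAS(6→7) writes; counter now 7
#10 T3 reads 7
#11 T3 CAS(7→8) writes; counter now 8
#12 T1 CAS(6→7) fails; counter now 8
#13 T1 reads 8
#14 T1 CAS(8→9) writes; counter now 9

A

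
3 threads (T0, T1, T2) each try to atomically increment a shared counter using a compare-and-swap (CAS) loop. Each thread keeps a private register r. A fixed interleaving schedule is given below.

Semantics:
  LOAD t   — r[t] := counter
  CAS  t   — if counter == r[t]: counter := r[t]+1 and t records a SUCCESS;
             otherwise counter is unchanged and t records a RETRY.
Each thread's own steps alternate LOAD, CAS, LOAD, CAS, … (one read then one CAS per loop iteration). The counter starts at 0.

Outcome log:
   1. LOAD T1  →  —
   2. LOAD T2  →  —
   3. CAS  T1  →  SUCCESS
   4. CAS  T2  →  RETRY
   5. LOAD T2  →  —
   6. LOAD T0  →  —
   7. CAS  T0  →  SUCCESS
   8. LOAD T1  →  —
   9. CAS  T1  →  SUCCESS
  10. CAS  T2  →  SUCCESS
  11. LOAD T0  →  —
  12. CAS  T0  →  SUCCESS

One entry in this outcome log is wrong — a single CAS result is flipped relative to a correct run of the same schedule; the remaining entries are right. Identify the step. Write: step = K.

step = 10

Correct run:
#1 T1 reads 0
#2 T2 reads 0
#3 T1 CAS(0→1) writes; counter now 1
#4 T2 CAS(0→1) fails; counter now 1
#5 T2 reads 1
#6 T0 reads 1
#7 T0 CAS(1→2) writes; counter now 2
#8 T1 reads 2
#9 T1 CAS(2→3) writes; counter now 3
#10 T2 CAS(1→2) fails; counter now 3
#11 T0 reads 3
#12 T0 CAS(3→4) writes; counter now 4
Mismatch at 10.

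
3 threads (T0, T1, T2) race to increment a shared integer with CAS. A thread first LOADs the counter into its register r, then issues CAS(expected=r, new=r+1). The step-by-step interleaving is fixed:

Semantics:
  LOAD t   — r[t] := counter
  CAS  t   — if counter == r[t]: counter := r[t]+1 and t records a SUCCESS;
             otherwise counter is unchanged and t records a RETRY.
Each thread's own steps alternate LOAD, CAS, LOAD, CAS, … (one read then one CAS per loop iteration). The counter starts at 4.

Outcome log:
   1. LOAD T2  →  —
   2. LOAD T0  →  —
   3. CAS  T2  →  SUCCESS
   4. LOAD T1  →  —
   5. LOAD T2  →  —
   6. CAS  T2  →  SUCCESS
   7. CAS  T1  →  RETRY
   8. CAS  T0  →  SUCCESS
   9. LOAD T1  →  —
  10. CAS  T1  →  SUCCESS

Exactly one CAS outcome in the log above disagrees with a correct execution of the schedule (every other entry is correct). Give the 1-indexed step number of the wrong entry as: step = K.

step = 8

Re-executing:
T2 LOAD — after: cnt=4, r=4 — load
T0 LOAD — after: cnt=4, r=4 — load
T2 CAS — after: cnt=5, r=4 — ok
T1 LOAD — after: cnt=5, r=5 — load
T2 LOAD — after: cnt=5, r=5 — load
T2 CAS — after: cnt=6, r=5 — ok
T1 CAS — after: cnt=6, r=5 — retry
T0 CAS — after: cnt=6, r=4 — retry
T1 LOAD — after: cnt=6, r=6 — load
T1 CAS — after: cnt=7, r=6 — ok
Mismatch at 8.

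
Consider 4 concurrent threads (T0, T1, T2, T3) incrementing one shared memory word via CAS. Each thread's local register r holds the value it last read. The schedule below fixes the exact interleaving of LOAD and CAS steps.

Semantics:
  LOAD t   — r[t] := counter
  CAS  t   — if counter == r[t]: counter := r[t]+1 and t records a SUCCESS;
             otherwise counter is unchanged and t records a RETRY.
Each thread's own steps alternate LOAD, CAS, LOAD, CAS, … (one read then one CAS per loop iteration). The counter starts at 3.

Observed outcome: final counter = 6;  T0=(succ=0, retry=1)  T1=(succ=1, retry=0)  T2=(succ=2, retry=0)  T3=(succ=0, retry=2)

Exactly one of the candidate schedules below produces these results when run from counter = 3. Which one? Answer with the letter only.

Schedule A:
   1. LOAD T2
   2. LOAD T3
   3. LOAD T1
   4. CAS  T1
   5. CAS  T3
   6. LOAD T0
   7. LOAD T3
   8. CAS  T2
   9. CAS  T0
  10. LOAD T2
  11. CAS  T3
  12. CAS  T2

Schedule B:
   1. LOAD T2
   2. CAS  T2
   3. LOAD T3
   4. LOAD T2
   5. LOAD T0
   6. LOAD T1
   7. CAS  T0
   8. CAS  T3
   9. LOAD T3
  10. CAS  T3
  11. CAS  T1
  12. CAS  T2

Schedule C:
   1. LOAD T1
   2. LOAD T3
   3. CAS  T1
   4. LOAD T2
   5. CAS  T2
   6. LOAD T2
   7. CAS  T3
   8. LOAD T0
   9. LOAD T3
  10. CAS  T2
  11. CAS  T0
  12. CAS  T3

Tracing schedule C:
[1] T1.load  rd  (counter 3, T1.r 3)
[2] T3.load  rd  (counter 3, T3.r 3)
[3] T1.cas  hit  (counter 4, T1.r 3)
[4] T2.load  rd  (counter 4, T2.r 4)
[5] T2.cas  hit  (counter 5, T2.r 4)
[6] T2.load  rd  (counter 5, T2.r 5)
[7] T3.cas  miss  (counter 5, T3.r 3)
[8] T0.load  rd  (counter 5, T0.r 5)
[9] T3.load  rd  (counter 5, T3.r 5)
[10] T2.cas  hit  (counter 6, T2.r 5)
[11] T0.cas  miss  (counter 6, T0.r 5)
[12] T3.cas  miss  (counter 6, T3.r 5)

C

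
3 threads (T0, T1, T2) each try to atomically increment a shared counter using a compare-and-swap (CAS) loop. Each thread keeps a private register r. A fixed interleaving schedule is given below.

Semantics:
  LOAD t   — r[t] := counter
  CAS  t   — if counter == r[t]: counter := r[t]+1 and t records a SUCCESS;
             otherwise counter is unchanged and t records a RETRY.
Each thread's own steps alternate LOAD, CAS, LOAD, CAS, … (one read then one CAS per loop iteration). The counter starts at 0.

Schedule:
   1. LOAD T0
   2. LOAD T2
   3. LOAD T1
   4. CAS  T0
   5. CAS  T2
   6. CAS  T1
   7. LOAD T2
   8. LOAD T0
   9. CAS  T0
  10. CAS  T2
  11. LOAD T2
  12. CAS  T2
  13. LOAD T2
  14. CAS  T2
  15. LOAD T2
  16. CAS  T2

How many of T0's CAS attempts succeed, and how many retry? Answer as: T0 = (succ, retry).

step 1: T0 LOAD ⇒ load; ctr=0 reg=0
step 2: T2 LOAD ⇒ load; ctr=0 reg=0
step 3: T1 LOAD ⇒ load; ctr=0 reg=0
step 4: T0 CAS ⇒ ok; ctr=1 reg=0
step 5: T2 CAS ⇒ retry; ctr=1 reg=0
step 6: T1 CAS ⇒ retry; ctr=1 reg=0
step 7: T2 LOAD ⇒ load; ctr=1 reg=1
step 8: T0 LOAD ⇒ load; ctr=1 reg=1
step 9: T0 CAS ⇒ ok; ctr=2 reg=1
step 10: T2 CAS ⇒ retry; ctr=2 reg=1
step 11: T2 LOAD ⇒ load; ctr=2 reg=2
step 12: T2 CAS ⇒ ok; ctr=3 reg=2
step 13: T2 LOAD ⇒ load; ctr=3 reg=3
step 14: T2 CAS ⇒ ok; ctr=4 reg=3
step 15: T2 LOAD ⇒ load; ctr=4 reg=4
step 16: T2 CAS ⇒ ok; ctr=5 reg=4

T0 = (2, 0)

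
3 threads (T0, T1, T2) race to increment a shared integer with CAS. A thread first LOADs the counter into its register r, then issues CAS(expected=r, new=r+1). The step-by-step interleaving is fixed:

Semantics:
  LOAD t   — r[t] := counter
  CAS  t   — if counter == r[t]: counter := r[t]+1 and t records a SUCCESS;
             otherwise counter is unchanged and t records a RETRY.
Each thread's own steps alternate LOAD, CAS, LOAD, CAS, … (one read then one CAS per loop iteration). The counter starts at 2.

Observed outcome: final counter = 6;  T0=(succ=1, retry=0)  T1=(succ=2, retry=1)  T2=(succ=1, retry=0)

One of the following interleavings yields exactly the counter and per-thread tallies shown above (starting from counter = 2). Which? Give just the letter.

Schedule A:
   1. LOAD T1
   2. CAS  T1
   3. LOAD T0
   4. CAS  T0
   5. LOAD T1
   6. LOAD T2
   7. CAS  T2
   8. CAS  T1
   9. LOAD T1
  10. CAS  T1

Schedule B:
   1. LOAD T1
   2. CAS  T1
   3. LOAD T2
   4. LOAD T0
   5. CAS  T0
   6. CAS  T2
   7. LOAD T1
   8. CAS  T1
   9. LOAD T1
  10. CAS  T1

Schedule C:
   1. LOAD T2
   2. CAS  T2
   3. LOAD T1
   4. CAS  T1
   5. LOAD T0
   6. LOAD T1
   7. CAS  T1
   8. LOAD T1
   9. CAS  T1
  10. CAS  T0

A

Run A:
step 1: T1 LOAD ⇒ load; ctr=2 reg=2
step 2: T1 CAS ⇒ ok; ctr=3 reg=2
step 3: T0 LOAD ⇒ load; ctr=3 reg=3
step 4: T0 CAS ⇒ ok; ctr=4 reg=3
step 5: T1 LOAD ⇒ load; ctr=4 reg=4
step 6: T2 LOAD ⇒ load; ctr=4 reg=4
step 7: T2 CAS ⇒ ok; ctr=5 reg=4
step 8: T1 CAS ⇒ retry; ctr=5 reg=4
step 9: T1 LOAD ⇒ load; ctr=5 reg=5
step 10: T1 CAS ⇒ ok; ctr=6 reg=5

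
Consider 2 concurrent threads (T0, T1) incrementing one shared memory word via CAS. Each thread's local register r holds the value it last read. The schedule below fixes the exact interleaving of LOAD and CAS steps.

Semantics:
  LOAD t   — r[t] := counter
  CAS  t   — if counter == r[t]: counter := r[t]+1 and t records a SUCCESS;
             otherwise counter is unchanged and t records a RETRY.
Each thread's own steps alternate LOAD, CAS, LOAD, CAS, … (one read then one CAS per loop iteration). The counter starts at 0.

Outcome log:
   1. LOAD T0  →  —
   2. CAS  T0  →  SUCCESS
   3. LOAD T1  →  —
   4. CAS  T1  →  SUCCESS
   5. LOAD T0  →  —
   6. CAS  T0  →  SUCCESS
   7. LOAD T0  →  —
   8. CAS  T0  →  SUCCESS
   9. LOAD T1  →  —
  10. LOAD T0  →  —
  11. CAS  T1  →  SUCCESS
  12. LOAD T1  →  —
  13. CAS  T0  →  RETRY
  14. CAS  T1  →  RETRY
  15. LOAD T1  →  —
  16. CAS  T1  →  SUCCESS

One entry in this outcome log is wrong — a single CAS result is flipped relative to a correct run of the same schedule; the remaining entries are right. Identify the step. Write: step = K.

step = 14

Reference trace:
step 1: T0 LOAD ⇒ load; ctr=0 reg=0
step 2: T0 CAS ⇒ ok; ctr=1 reg=0
step 3: T1 LOAD ⇒ load; ctr=1 reg=1
step 4: T1 CAS ⇒ ok; ctr=2 reg=1
step 5: T0 LOAD ⇒ load; ctr=2 reg=2
step 6: T0 CAS ⇒ ok; ctr=3 reg=2
step 7: T0 LOAD ⇒ load; ctr=3 reg=3
step 8: T0 CAS ⇒ ok; ctr=4 reg=3
step 9: T1 LOAD ⇒ load; ctr=4 reg=4
step 10: T0 LOAD ⇒ load; ctr=4 reg=4
step 11: T1 CAS ⇒ ok; ctr=5 reg=4
step 12: T1 LOAD ⇒ load; ctr=5 reg=5
step 13: T0 CAS ⇒ retry; ctr=5 reg=4
step 14: T1 CAS ⇒ ok; ctr=6 reg=5
step 15: T1 LOAD ⇒ load; ctr=6 reg=6
step 16: T1 CAS ⇒ ok; ctr=7 reg=6
Mismatch at 14.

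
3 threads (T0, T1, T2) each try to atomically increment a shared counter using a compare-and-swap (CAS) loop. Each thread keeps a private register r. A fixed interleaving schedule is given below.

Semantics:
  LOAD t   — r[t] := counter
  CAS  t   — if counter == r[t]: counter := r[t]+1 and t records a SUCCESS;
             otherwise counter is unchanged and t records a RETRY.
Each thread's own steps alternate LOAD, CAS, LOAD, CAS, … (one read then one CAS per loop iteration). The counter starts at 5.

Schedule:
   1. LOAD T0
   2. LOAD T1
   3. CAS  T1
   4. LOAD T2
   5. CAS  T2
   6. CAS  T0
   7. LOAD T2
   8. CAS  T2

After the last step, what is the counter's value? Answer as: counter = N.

   1) LOAD T0:  M=5  r_T0=5
   2) LOAD T1:  M=5  r_T1=5
   3) CAS  T1:  M=6  r_T1=5 ✓
   4) LOAD T2:  M=6  r_T2=6
   5) CAS  T2:  M=7  r_T2=6 ✓
   6) CAS  T0:  M=7  r_T0=5 ✗
   7) LOAD T2:  M=7  r_T2=7
   8) CAS  T2:  M=8  r_T2=7 ✓

counter = 8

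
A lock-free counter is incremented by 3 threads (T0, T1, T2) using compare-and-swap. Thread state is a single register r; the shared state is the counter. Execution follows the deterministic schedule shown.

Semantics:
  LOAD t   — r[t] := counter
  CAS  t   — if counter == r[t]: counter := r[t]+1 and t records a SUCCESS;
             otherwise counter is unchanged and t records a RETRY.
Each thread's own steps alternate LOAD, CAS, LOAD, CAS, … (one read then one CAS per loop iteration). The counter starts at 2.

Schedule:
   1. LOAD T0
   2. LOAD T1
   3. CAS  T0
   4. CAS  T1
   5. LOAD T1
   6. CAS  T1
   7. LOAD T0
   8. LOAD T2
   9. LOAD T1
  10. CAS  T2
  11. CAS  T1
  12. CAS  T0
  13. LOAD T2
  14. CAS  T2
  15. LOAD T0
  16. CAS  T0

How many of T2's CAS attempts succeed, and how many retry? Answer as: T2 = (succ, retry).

T2 = (2, 0)

   1) LOAD T0:  M=2  r_T0=2
   2) LOAD T1:  M=2  r_T1=2
   3) CAS  T0:  M=3  r_T0=2 ✓
   4) CAS  T1:  M=3  r_T1=2 ✗
   5) LOAD T1:  M=3  r_T1=3
   6) CAS  T1:  M=4  r_T1=3 ✓
   7) LOAD T0:  M=4  r_T0=4
   8) LOAD T2:  M=4  r_T2=4
   9) LOAD T1:  M=4  r_T1=4
  10) CAS  T2:  M=5  r_T2=4 ✓
  11) CAS  T1:  M=5  r_T1=4 ✗
  12) CAS  T0:  M=5  r_T0=4 ✗
  13) LOAD T2:  M=5  r_T2=5
  14) CAS  T2:  M=6  r_T2=5 ✓
  15) LOAD T0:  M=6  r_T0=6
  16) CAS  T0:  M=7  r_T0=6 ✓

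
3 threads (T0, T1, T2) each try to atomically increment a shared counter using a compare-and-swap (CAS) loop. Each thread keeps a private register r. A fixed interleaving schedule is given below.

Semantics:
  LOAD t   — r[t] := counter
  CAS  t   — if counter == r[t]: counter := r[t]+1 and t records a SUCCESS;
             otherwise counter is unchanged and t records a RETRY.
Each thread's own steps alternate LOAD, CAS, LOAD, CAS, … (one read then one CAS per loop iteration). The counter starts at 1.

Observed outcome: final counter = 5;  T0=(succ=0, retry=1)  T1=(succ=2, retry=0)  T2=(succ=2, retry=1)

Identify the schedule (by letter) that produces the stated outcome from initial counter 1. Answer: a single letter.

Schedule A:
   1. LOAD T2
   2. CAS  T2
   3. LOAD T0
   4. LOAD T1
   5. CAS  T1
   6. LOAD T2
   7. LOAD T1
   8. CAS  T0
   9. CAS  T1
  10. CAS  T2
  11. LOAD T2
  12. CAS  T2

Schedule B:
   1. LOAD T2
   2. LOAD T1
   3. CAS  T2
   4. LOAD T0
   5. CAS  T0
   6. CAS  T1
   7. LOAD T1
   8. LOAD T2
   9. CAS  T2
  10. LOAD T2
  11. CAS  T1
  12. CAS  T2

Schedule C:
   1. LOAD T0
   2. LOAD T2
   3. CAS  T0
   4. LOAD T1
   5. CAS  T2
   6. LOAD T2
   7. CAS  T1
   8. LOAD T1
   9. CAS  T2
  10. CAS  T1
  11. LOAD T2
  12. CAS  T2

Run A:
[1] T2.load  rd  (counter 1, T2.r 1)
[2] T2.cas  hit  (counter 2, T2.r 1)
[3] T0.load  rd  (counter 2, T0.r 2)
[4] T1.load  rd  (counter 2, T1.r 2)
[5] T1.cas  hit  (counter 3, T1.r 2)
[6] T2.load  rd  (counter 3, T2.r 3)
[7] T1.load  rd  (counter 3, T1.r 3)
[8] T0.cas  miss  (counter 3, T0.r 2)
[9] T1.cas  hit  (counter 4, T1.r 3)
[10] T2.cas  miss  (counter 4, T2.r 3)
[11] T2.load  rd  (counter 4, T2.r 4)
[12] T2.cas  hit  (counter 5, T2.r 4)

A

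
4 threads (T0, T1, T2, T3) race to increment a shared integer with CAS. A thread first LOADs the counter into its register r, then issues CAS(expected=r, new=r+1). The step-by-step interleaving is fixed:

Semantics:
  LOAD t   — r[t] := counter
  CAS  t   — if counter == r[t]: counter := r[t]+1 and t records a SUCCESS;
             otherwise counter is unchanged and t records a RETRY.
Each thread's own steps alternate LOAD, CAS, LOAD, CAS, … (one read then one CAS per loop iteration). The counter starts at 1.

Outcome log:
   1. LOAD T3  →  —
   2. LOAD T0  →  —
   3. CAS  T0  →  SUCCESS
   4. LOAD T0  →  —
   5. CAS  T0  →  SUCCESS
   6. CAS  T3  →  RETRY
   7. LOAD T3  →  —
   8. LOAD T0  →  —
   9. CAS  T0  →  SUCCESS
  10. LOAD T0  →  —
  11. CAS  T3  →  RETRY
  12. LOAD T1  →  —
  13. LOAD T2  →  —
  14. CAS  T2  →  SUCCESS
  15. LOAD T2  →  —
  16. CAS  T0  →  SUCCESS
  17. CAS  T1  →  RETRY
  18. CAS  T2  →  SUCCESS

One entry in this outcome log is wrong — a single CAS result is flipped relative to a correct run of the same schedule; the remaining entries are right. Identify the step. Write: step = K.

Re-executing:
#1 T3 reads 1
#2 T0 reads 1
#3 T0 CAS(1→2) writes; counter now 2
#4 T0 reads 2
#5 T0 CAS(2→3) writes; counter now 3
#6 T3 CAS(1→2) fails; counter now 3
#7 T3 reads 3
#8 T0 reads 3
#9 T0 CAS(3→4) writes; counter now 4
#10 T0 reads 4
#11 T3 CAS(3→4) fails; counter now 4
#12 T1 reads 4
#13 T2 reads 4
#14 T2 CAS(4→5) writes; counter now 5
#15 T2 reads 5
#16 T0 CAS(4→5) fails; counter now 5
#17 T1 CAS(4→5) fails; counter now 5
#18 T2 CAS(5→6) writes; counter now 6
Log disagrees first at step 16.

step = 16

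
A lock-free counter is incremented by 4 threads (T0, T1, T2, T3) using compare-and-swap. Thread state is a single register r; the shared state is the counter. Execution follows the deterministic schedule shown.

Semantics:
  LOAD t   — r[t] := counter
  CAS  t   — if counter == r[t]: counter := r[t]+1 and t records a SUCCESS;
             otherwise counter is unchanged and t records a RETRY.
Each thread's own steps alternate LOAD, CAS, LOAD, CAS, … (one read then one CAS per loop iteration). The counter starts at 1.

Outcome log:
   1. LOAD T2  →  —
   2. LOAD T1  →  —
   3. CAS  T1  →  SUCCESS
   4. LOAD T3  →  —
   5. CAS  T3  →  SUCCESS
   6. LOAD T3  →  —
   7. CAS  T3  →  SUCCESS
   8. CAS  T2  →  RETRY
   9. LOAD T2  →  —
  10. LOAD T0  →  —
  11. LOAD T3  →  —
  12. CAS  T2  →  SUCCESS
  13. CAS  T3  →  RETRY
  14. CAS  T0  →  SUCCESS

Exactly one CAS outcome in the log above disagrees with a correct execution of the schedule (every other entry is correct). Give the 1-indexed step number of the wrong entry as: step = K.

Correct run:
   1) LOAD T2:  M=1  r_T2=1
   2) LOAD T1:  M=1  r_T1=1
   3) CAS  T1:  M=2  r_T1=1 ✓
   4) LOAD T3:  M=2  r_T3=2
   5) CAS  T3:  M=3  r_T3=2 ✓
   6) LOAD T3:  M=3  r_T3=3
   7) CAS  T3:  M=4  r_T3=3 ✓
   8) CAS  T2:  M=4  r_T2=1 ✗
   9) LOAD T2:  M=4  r_T2=4
  10) LOAD T0:  M=4  r_T0=4
  11) LOAD T3:  M=4  r_T3=4
  12) CAS  T2:  M=5  r_T2=4 ✓
  13) CAS  T3:  M=5  r_T3=4 ✗
  14) CAS  T0:  M=5  r_T0=4 ✗
Mismatch at 14.

step = 14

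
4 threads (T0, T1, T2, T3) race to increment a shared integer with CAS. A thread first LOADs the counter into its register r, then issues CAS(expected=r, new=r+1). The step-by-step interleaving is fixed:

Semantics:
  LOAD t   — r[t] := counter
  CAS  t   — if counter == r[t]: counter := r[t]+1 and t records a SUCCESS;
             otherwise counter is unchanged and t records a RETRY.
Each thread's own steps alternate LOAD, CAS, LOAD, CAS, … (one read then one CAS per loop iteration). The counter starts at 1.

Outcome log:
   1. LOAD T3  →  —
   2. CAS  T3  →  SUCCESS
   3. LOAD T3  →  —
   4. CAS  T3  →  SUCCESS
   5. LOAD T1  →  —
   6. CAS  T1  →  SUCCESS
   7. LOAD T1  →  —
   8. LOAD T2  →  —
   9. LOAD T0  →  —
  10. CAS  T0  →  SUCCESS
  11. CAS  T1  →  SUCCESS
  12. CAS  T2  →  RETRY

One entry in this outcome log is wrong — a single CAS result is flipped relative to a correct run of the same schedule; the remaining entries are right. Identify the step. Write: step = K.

Re-executing:
#1 T3 reads 1
#2 T3 CAS(1→2) writes; counter now 2
#3 T3 reads 2
#4 T3 CAS(2→3) writes; counter now 3
#5 T1 reads 3
#6 T1 CAS(3→4) writes; counter now 4
#7 T1 reads 4
#8 T2 reads 4
#9 T0 reads 4
#10 T0 CAS(4→5) writes; counter now 5
#11 T1 CAS(4→5) fails; counter now 5
#12 T2 CAS(4→5) fails; counter now 5
Log disagrees first at step 11.

step = 11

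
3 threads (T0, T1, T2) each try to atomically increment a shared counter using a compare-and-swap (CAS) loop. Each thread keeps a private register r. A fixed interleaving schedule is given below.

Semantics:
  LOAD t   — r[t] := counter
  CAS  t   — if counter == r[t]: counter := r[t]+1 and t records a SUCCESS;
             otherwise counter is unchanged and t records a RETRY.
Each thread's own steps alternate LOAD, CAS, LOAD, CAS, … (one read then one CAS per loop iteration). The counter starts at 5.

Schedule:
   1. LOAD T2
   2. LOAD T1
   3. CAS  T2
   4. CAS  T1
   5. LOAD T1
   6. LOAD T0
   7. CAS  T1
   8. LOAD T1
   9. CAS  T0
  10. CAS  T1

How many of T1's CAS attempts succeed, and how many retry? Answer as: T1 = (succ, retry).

T1 = (2, 1)

1. LOAD T2 → mem=5 r[T2]=5 [LOAD]
2. LOAD T1 → mem=5 r[T1]=5 [LOAD]
3. CAS T2 → mem=6 r[T2]=5 [OK]
4. CAS T1 → mem=6 r[T1]=5 [RETRY]
5. LOAD T1 → mem=6 r[T1]=6 [LOAD]
6. LOAD T0 → mem=6 r[T0]=6 [LOAD]
7. CAS T1 → mem=7 r[T1]=6 [OK]
8. LOAD T1 → mem=7 r[T1]=7 [LOAD]
9. CAS T0 → mem=7 r[T0]=6 [RETRY]
10. CAS T1 → mem=8 r[T1]=7 [OK]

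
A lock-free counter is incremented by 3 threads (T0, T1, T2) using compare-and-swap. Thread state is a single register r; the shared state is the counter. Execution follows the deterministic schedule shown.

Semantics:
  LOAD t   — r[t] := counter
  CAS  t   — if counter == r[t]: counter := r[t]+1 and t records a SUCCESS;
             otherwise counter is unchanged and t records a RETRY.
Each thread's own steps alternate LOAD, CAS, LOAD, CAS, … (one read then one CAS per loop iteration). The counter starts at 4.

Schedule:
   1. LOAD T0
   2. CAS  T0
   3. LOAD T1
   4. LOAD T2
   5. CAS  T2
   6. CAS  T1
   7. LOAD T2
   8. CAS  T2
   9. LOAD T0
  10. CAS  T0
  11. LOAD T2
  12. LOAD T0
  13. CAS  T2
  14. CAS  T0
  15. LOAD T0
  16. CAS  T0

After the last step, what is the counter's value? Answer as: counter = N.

[1] T0.load  rd  (counter 4, T0.r 4)
[2] T0.cas  hit  (counter 5, T0.r 4)
[3] T1.load  rd  (counter 5, T1.r 5)
[4] T2.load  rd  (counter 5, T2.r 5)
[5] T2.cas  hit  (counter 6, T2.r 5)
[6] T1.cas  miss  (counter 6, T1.r 5)
[7] T2.load  rd  (counter 6, T2.r 6)
[8] T2.cas  hit  (counter 7, T2.r 6)
[9] T0.load  rd  (counter 7, T0.r 7)
[10] T0.cas  hit  (counter 8, T0.r 7)
[11] T2.load  rd  (counter 8, T2.r 8)
[12] T0.load  rd  (counter 8, T0.r 8)
[13] T2.cas  hit  (counter 9, T2.r 8)
[14] T0.cas  miss  (counter 9, T0.r 8)
[15] T0.load  rd  (counter 9, T0.r 9)
[16] T0.cas  hit  (counter 10, T0.r 9)

counter = 10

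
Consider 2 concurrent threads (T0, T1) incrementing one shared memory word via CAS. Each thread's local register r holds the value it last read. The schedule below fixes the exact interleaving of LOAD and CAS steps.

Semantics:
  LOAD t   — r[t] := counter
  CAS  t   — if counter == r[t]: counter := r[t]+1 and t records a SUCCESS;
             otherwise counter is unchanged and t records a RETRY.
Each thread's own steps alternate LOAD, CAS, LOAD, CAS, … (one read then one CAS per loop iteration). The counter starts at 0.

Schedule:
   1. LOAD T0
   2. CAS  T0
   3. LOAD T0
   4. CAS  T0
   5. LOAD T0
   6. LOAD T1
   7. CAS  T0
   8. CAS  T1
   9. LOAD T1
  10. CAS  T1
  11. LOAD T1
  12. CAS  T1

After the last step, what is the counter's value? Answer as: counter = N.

counter = 5

1. LOAD T0 → mem=0 r[T0]=0 [LOAD]
2. CAS T0 → mem=1 r[T0]=0 [OK]
3. LOAD T0 → mem=1 r[T0]=1 [LOAD]
4. CAS T0 → mem=2 r[T0]=1 [OK]
5. LOAD T0 → mem=2 r[T0]=2 [LOAD]
6. LOAD T1 → mem=2 r[T1]=2 [LOAD]
7. CAS T0 → mem=3 r[T0]=2 [OK]
8. CAS T1 → mem=3 r[T1]=2 [RETRY]
9. LOAD T1 → mem=3 r[T1]=3 [LOAD]
10. CAS T1 → mem=4 r[T1]=3 [OK]
11. LOAD T1 → mem=4 r[T1]=4 [LOAD]
12. CAS T1 → mem=5 r[T1]=4 [OK]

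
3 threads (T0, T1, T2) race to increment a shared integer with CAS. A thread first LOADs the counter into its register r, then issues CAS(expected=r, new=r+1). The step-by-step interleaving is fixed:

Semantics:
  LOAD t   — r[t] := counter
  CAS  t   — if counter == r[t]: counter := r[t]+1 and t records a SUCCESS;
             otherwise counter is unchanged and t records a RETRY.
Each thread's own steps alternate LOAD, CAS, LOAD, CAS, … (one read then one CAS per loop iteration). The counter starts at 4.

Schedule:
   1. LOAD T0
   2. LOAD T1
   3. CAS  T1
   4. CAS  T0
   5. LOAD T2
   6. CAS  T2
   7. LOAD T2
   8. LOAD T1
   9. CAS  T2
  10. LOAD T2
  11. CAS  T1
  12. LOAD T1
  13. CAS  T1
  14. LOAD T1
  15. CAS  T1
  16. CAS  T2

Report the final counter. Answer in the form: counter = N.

1. LOAD T0 → mem=4 r[T0]=4 [LOAD]
2. LOAD T1 → mem=4 r[T1]=4 [LOAD]
3. CAS T1 → mem=5 r[T1]=4 [OK]
4. CAS T0 → mem=5 r[T0]=4 [RETRY]
5. LOAD T2 → mem=5 r[T2]=5 [LOAD]
6. CAS T2 → mem=6 r[T2]=5 [OK]
7. LOAD T2 → mem=6 r[T2]=6 [LOAD]
8. LOAD T1 → mem=6 r[T1]=6 [LOAD]
9. CAS T2 → mem=7 r[T2]=6 [OK]
10. LOAD T2 → mem=7 r[T2]=7 [LOAD]
11. CAS T1 → mem=7 r[T1]=6 [RETRY]
12. LOAD T1 → mem=7 r[T1]=7 [LOAD]
13. CAS T1 → mem=8 r[T1]=7 [OK]
14. LOAD T1 → mem=8 r[T1]=8 [LOAD]
15. CAS T1 → mem=9 r[T1]=8 [OK]
16. CAS T2 → mem=9 r[T2]=7 [RETRY]

counter = 9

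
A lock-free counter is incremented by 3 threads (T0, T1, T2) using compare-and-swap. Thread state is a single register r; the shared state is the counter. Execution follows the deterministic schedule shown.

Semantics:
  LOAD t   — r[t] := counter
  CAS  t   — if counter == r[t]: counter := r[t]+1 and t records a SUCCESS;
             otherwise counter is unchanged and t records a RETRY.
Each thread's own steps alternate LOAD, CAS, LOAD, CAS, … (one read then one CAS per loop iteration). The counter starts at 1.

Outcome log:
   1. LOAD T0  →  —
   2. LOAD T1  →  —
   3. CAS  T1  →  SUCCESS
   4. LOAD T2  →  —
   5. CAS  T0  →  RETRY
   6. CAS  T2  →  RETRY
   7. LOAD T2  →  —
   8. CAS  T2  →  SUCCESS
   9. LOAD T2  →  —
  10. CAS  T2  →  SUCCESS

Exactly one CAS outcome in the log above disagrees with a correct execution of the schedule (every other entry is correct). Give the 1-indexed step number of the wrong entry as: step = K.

step = 6

Reference trace:
#1 T0 reads 1
#2 T1 reads 1
#3 T1 CAS(1→2) writes; counter now 2
#4 T2 reads 2
#5 T0 CAS(1→2) fails; counter now 2
#6 T2 CAS(2→3) writes; counter now 3
#7 T2 reads 3
#8 T2 CAS(3→4) writes; counter now 4
#9 T2 reads 4
#10 T2 CAS(4→5) writes; counter now 5
Mismatch at 6.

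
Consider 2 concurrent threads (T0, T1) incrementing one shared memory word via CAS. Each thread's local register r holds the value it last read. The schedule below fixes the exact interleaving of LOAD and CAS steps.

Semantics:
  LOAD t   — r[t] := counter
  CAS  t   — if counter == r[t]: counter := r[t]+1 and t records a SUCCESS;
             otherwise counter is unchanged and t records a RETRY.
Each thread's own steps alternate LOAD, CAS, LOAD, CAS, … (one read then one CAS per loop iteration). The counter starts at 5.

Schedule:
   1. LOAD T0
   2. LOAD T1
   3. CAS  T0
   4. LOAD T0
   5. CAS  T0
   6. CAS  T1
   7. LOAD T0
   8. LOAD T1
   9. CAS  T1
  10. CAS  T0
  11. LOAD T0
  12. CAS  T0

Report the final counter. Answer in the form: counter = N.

counter = 9

[1] T0.load  rd  (counter 5, T0.r 5)
[2] T1.load  rd  (counter 5, T1.r 5)
[3] T0.cas  hit  (counter 6, T0.r 5)
[4] T0.load  rd  (counter 6, T0.r 6)
[5] T0.cas  hit  (counter 7, T0.r 6)
[6] T1.cas  miss  (counter 7, T1.r 5)
[7] T0.load  rd  (counter 7, T0.r 7)
[8] T1.load  rd  (counter 7, T1.r 7)
[9] T1.cas  hit  (counter 8, T1.r 7)
[10] T0.cas  miss  (counter 8, T0.r 7)
[11] T0.load  rd  (counter 8, T0.r 8)
[12] T0.cas  hit  (counter 9, T0.r 8)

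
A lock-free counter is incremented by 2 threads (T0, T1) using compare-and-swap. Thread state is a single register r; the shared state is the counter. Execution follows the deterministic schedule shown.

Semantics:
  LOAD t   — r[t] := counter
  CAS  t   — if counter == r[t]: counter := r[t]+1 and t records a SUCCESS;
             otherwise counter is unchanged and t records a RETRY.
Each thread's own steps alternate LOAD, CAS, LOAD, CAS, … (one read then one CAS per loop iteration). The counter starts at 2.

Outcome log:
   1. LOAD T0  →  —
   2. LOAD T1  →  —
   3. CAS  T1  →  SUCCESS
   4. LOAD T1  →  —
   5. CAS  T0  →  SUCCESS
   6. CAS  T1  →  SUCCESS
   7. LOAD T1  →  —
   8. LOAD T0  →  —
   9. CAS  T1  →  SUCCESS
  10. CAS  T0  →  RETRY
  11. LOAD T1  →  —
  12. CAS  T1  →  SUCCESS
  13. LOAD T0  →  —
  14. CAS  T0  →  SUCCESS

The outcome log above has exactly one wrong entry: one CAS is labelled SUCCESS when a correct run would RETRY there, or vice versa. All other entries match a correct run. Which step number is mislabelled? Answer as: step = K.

Correct run:
1. LOAD T0 → mem=2 r[T0]=2 [LOAD]
2. LOAD T1 → mem=2 r[T1]=2 [LOAD]
3. CAS T1 → mem=3 r[T1]=2 [OK]
4. LOAD T1 → mem=3 r[T1]=3 [LOAD]
5. CAS T0 → mem=3 r[T0]=2 [RETRY]
6. CAS T1 → mem=4 r[T1]=3 [OK]
7. LOAD T1 → mem=4 r[T1]=4 [LOAD]
8. LOAD T0 → mem=4 r[T0]=4 [LOAD]
9. CAS T1 → mem=5 r[T1]=4 [OK]
10. CAS T0 → mem=5 r[T0]=4 [RETRY]
11. LOAD T1 → mem=5 r[T1]=5 [LOAD]
12. CAS T1 → mem=6 r[T1]=5 [OK]
13. LOAD T0 → mem=6 r[T0]=6 [LOAD]
14. CAS T0 → mem=7 r[T0]=6 [OK]
Log disagrees first at step 5.

step = 5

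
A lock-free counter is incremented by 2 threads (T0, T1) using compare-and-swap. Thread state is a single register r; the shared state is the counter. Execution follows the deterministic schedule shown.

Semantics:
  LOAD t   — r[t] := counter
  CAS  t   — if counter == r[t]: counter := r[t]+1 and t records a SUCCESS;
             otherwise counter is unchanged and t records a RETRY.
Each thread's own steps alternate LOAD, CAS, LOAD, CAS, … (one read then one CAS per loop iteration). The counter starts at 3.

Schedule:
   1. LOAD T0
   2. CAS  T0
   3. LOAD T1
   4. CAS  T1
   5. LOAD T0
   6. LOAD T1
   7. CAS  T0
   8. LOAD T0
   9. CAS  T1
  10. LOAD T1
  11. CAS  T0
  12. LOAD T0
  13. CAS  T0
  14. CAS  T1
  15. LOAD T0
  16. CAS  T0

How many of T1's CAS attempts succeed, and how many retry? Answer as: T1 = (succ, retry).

T1 = (1, 2)

#1 T0 reads 3
#2 T0 CAS(3→4) writes; counter now 4
#3 T1 reads 4
#4 T1 CAS(4→5) writes; counter now 5
#5 T0 reads 5
#6 T1 reads 5
#7 T0 CAS(5→6) writes; counter now 6
#8 T0 reads 6
#9 T1 CAS(5→6) fails; counter now 6
#10 T1 reads 6
#11 T0 CAS(6→7) writes; counter now 7
#12 T0 reads 7
#13 T0 CAS(7→8) writes; counter now 8
#14 T1 CAS(6→7) fails; counter now 8
#15 T0 reads 8
#16 T0 CAS(8→9) writes; counter now 9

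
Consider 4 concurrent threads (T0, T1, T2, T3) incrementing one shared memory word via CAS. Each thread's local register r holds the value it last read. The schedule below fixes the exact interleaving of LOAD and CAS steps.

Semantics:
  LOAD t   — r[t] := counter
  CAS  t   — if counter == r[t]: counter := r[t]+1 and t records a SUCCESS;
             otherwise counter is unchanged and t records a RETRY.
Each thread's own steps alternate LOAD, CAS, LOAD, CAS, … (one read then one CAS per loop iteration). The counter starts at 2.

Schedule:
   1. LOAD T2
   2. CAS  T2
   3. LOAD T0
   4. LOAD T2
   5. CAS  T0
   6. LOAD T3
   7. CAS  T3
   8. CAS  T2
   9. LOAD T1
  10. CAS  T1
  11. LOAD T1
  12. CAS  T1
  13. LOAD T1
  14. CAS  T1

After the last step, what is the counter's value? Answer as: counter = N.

#1 T2 reads 2
#2 T2 CAS(2→3) writes; counter now 3
#3 T0 reads 3
#4 T2 reads 3
#5 T0 CAS(3→4) writes; counter now 4
#6 T3 reads 4
#7 T3 CAS(4→5) writes; counter now 5
#8 T2 CAS(3→4) fails; counter now 5
#9 T1 reads 5
#10 T1 CAS(5→6) writes; counter now 6
#11 T1 reads 6
#12 T1 CAS(6→7) writes; counter now 7
#13 T1 reads 7
#14 T1 CAS(7→8) writes; counter now 8

counter = 8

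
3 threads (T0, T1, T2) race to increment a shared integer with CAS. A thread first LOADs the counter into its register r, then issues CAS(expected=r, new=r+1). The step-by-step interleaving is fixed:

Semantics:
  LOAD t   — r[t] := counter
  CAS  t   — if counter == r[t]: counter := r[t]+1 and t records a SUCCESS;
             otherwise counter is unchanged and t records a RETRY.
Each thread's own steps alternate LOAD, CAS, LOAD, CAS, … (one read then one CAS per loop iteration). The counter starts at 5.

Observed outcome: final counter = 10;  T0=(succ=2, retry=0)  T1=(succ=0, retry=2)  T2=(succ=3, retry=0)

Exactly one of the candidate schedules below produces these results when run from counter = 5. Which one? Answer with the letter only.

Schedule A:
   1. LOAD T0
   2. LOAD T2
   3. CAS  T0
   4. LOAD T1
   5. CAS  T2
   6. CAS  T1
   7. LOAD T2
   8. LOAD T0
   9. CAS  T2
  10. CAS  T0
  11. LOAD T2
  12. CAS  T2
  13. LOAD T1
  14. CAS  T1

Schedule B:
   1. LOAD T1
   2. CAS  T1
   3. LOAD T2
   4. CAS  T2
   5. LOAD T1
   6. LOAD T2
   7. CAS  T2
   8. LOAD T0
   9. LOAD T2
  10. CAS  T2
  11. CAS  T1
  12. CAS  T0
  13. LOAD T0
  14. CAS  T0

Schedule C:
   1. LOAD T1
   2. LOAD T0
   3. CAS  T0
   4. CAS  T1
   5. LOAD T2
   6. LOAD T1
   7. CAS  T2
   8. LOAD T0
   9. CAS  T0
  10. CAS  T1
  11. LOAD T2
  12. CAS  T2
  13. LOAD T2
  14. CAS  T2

C

Tracing schedule C:
T1 LOAD — after: cnt=5, r=5 — load
T0 LOAD — after: cnt=5, r=5 — load
T0 CAS — after: cnt=6, r=5 — ok
T1 CAS — after: cnt=6, r=5 — retry
T2 LOAD — after: cnt=6, r=6 — load
T1 LOAD — after: cnt=6, r=6 — load
T2 CAS — after: cnt=7, r=6 — ok
T0 LOAD — after: cnt=7, r=7 — load
T0 CAS — after: cnt=8, r=7 — ok
T1 CAS — after: cnt=8, r=6 — retry
T2 LOAD — after: cnt=8, r=8 — load
T2 CAS — after: cnt=9, r=8 — ok
T2 LOAD — after: cnt=9, r=9 — load
T2 CAS — after: cnt=10, r=9 — ok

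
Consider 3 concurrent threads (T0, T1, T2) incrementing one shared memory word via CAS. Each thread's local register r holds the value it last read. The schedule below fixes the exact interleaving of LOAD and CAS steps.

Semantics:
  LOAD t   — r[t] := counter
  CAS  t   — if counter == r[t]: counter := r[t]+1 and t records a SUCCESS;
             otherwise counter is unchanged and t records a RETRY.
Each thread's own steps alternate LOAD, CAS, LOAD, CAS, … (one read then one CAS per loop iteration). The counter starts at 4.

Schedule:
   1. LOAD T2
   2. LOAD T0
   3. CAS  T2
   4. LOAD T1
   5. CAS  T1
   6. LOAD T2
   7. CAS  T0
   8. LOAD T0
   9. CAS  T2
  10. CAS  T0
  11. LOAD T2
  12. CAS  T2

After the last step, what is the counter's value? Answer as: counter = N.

T2 LOAD — after: cnt=4, r=4 — load
T0 LOAD — after: cnt=4, r=4 — load
T2 CAS — after: cnt=5, r=4 — ok
T1 LOAD — after: cnt=5, r=5 — load
T1 CAS — after: cnt=6, r=5 — ok
T2 LOAD — after: cnt=6, r=6 — load
T0 CAS — after: cnt=6, r=4 — retry
T0 LOAD — after: cnt=6, r=6 — load
T2 CAS — after: cnt=7, r=6 — ok
T0 CAS — after: cnt=7, r=6 — retry
T2 LOAD — after: cnt=7, r=7 — load
T2 CAS — after: cnt=8, r=7 — ok

counter = 8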